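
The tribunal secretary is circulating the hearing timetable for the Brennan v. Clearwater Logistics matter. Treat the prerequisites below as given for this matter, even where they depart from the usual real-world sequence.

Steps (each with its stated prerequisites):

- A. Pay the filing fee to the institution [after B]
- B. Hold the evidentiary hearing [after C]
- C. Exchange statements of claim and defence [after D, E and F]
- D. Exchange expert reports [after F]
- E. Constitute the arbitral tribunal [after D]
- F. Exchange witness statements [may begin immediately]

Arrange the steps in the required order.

F → D → E → C → B → A

Only F has no prerequisites, so it is first.
D is the only step now ready → D.
E needed D, now all done → E.
C needed D, E and F, now all done → C.
Next only B has its prerequisites met → B.
A is the only step now ready → A.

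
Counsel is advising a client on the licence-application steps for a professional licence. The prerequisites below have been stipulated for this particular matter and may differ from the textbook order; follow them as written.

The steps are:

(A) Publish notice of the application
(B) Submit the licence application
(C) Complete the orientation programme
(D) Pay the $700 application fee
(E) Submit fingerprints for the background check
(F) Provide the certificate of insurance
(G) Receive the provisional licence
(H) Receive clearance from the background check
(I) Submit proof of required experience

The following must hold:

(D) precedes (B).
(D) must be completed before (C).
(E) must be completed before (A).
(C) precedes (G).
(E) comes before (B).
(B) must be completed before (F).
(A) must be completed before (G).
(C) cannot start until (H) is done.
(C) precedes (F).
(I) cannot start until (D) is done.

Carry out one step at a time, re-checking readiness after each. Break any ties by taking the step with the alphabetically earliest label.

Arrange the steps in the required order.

(D) (E) (A) (B) (H) (C) (F) (G) (I)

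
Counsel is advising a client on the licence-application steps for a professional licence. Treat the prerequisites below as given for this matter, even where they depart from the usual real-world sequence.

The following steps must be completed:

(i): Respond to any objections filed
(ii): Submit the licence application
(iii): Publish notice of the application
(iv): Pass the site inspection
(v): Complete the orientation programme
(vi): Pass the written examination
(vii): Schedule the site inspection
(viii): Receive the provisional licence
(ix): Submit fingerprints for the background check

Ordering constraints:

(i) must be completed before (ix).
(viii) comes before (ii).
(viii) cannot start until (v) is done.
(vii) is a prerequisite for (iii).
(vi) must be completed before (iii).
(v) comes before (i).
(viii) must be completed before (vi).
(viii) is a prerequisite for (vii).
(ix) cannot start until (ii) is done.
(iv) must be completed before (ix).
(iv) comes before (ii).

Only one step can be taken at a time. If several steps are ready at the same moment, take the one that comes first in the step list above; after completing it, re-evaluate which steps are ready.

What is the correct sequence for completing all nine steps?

(iv) → (v) → (i) → (viii) → (ii) → (vi) → (vii) → (iii) → (ix)

Nothing is required for (iv) and (v). (iv) is listed earlier → (iv) first.
(v) is the only step now ready → (v).
(i) and (viii) are both available; (i) is listed earlier → (i).
Next only (viii) has its prerequisites met → (viii).
Ready: (ii), (vi) and (vii). (ii) is listed earlier → (ii).
(ix) now also ready, so the ready set is {(vi), (vii), (ix)}; (vi) is listed earlier → (vi).
Ready: (vii) and (ix). (vii) is listed earlier → (vii).
Ready: (iii) and (ix). (iii) is listed earlier → (iii).
That leaves (ix) as the only ready step → (ix).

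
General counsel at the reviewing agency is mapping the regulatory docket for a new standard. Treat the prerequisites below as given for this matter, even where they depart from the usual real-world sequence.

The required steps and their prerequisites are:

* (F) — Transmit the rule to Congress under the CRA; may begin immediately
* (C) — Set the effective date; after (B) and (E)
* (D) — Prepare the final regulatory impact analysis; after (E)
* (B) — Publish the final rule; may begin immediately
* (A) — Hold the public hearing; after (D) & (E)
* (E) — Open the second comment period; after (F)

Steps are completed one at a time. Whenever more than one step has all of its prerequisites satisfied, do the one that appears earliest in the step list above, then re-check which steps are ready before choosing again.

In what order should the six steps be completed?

(F), (B), (E), (C), (D), (A)

Nothing is required for (F) and (B). (F) is listed earlier → (F) first.
(E) now also ready, so the ready set is {(B), (E)}; (B) is listed earlier → (B).
That leaves (E) as the only ready step → (E).
(C) and (D) are both available; (C) is listed earlier → (C).
(D) is the only step now ready → (D).
(A) is the only step now ready → (A).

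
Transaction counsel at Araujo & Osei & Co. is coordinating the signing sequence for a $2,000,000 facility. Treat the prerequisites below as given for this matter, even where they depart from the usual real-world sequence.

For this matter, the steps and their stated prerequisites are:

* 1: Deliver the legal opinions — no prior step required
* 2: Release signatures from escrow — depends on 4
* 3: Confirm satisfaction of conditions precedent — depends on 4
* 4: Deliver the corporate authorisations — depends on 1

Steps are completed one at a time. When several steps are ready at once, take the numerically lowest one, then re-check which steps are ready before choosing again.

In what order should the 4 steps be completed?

1 is the only step with nothing outstanding, so it goes first.
4 needed 1, now all done → 4.
Ready: 2 and 3. 2 has the earlier label → 2.
That leaves 3 as the only ready step → 3.

1, 4, 2, 3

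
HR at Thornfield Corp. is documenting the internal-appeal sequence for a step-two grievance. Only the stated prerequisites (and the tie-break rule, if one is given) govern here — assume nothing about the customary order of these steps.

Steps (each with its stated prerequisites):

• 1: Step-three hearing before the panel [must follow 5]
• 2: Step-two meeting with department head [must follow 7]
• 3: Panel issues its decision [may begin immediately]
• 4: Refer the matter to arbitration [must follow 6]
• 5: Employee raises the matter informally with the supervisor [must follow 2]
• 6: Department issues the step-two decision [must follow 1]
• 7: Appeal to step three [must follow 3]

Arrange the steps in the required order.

3 is the only step with nothing outstanding, so it goes first.
7 needed 3, now all done → 7.
Next only 2 has its prerequisites met → 2.
That leaves 5 as the only ready step → 5.
1 is the only step now ready → 1.
6 is the only step now ready → 6.
4 needed 6, now all done → 4.

3, 7, 2, 5, 1, 6, 4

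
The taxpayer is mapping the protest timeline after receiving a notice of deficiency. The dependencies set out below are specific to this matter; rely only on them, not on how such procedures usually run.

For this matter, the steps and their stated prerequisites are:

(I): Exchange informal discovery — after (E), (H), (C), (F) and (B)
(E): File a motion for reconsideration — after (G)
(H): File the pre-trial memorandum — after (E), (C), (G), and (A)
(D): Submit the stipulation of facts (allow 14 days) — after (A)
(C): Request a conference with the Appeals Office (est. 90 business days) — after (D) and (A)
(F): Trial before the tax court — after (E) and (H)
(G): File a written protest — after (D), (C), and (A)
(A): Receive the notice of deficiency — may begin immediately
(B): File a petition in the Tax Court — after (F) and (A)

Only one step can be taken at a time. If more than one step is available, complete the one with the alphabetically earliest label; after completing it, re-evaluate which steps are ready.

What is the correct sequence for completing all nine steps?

(A) has no prerequisites → (A) first.
That leaves (D) as the only ready step → (D).
That leaves (C) as the only ready step → (C).
(G) needed (A), (C) and (D), now all done → (G).
Next only (E) has its prerequisites met → (E).
(H) needed (A), (C), (E) and (G), now all done → (H).
(F) needed (E) and (H), now all done → (F).
(B) needed (A) and (F), now all done → (B).
(I) needed (B), (C), (E), (F) and (H), now all done → (I).

(A), (D), (C), (G), (E), (H), (F), (B), (I)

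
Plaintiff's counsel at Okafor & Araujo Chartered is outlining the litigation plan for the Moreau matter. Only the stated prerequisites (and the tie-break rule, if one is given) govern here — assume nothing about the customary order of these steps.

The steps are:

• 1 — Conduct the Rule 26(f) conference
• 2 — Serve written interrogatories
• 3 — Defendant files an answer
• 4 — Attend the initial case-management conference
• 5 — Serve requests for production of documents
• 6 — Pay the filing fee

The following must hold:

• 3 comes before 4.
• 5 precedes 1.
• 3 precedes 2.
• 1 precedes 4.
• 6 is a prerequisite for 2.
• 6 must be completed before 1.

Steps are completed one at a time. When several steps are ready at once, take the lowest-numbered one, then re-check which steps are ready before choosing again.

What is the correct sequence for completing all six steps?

Nothing is required for 3, 5 and 6. 3 has the earlier label → 3 first.
Now 5 and 6 have their prerequisites met. 5 has the earlier label, so 5 next.
Next only 6 has its prerequisites met → 6.
Now 1 and 2 have their prerequisites met. 1 has the earlier label, so 1 next.
4 now also ready, so the ready set is {2, 4}; 2 has the earlier label → 2.
That leaves 4 as the only ready step → 4.

3 → 5 → 6 → 1 → 2 → 4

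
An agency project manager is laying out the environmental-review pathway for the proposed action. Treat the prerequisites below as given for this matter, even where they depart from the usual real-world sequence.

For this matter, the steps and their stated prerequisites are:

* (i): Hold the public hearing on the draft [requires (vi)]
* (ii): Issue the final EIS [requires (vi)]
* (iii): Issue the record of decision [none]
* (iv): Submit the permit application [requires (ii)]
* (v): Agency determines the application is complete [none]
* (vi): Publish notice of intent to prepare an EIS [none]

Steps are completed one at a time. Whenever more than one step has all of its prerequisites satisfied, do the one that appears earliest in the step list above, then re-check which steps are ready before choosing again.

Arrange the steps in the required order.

(iii), (v), (vi), (i), (ii), (iv)

Nothing is required for (iii), (v) and (vi). (iii) is listed earlier → (iii) first.
Now (v) and (vi) have their prerequisites met. (v) is listed earlier, so (v) next.
(vi) is the only step now ready → (vi).
Now (i) and (ii) have their prerequisites met. (i) is listed earlier, so (i) next.
Next only (ii) has its prerequisites met → (ii).
(iv) needed (ii), now all done → (iv).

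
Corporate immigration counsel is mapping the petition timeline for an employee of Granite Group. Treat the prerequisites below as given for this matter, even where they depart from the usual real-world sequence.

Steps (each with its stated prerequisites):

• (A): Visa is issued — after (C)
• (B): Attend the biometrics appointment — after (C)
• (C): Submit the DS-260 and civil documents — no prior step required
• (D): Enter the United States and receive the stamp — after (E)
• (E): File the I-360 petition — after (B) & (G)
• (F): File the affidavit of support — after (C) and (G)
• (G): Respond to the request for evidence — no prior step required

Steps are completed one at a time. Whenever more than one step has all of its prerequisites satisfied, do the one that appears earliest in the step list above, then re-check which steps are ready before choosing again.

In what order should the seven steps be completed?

(C), (A), (B), (G), (E), (D), (F)

(C) and (G) have no prerequisites; (C) is listed earlier, so (C) is first.
Now (A), (B) and (G) have their prerequisites met. (A) is listed earlier, so (A) next.
Now (B) and (G) have their prerequisites met. (B) is listed earlier, so (B) next.
(G) is the only step now ready → (G).
Ready: (E) and (F). (E) is listed earlier → (E).
(D) now also ready, so the ready set is {(D), (F)}; (D) is listed earlier → (D).
Next only (F) has its prerequisites met → (F).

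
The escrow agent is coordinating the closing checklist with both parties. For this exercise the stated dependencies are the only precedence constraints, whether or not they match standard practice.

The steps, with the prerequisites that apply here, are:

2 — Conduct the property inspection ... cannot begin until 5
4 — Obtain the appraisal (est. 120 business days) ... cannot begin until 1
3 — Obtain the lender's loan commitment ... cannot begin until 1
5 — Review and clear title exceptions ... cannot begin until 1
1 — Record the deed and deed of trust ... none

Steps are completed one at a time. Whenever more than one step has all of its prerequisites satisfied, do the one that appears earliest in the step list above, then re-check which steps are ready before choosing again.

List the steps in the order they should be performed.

1, 4, 3, 5, 2

1 has no prerequisites → 1 first.
4, 3 and 5 are all available; 4 is listed earlier → 4.
Ready: 3 and 5. 3 is listed earlier → 3.
5 is the only step now ready → 5.
2 needed 5, now all done → 2.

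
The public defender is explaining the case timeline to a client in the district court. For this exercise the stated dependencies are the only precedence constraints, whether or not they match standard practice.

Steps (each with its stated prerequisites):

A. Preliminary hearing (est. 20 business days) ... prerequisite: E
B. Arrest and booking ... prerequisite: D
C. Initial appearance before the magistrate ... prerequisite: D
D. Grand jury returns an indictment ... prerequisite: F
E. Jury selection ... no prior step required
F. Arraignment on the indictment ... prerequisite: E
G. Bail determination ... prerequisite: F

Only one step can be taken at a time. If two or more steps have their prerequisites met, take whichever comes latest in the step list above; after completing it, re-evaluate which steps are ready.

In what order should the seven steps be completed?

E, F, G, D, C, B, A

E is the only step with nothing outstanding, so it goes first.
Now F and A have their prerequisites met. F is listed later, so F next.
G and D now also ready, so the ready set is {G, D, A}; G is listed later → G.
Ready: D and A. D is listed later → D.
C, B and A are all available; C is listed later → C.
B and A are both available; B is listed later → B.
A needed E, now all done → A.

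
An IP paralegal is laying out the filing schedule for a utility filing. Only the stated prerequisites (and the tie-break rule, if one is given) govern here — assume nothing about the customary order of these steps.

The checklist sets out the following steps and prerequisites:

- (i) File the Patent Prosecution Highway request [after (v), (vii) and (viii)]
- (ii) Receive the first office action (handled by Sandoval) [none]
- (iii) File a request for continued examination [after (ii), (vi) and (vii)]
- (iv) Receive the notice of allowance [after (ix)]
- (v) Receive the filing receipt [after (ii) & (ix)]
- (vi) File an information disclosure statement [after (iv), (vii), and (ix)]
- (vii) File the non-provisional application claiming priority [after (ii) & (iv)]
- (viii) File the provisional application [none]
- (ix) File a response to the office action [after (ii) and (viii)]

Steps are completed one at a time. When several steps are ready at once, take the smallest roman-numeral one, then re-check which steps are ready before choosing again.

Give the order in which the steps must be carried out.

Nothing is required for (ii) and (viii). (ii) has the earlier label → (ii) first.
Next only (viii) has its prerequisites met → (viii).
That leaves (ix) as the only ready step → (ix).
Now (iv) and (v) have their prerequisites met. (iv) has the earlier label, so (iv) next.
(vii) now also ready, so the ready set is {(v), (vii)}; (v) has the earlier label → (v).
(vii) is the only step now ready → (vii).
(i) and (vi) are both available; (i) has the earlier label → (i).
Next only (vi) has its prerequisites met → (vi).
Next only (iii) has its prerequisites met → (iii).

(ii) (viii) (ix) (iv) (v) (vii) (i) (vi) (iii)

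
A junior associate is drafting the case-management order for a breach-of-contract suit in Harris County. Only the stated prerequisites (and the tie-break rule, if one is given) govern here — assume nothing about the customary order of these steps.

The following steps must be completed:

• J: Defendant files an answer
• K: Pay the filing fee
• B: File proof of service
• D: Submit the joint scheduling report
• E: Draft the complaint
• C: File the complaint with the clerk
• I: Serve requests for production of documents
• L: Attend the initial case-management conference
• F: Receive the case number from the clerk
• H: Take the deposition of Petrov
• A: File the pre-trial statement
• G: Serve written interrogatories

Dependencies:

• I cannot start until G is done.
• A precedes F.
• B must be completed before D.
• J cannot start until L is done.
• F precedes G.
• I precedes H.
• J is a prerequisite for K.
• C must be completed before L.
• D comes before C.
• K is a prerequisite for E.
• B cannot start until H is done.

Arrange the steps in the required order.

A, F, G, I, H, B, D, C, L, J, K, E

Only A has no prerequisites, so it is first.
F needed A, now all done → F.
Next only G has its prerequisites met → G.
I is the only step now ready → I.
H needed I, now all done → H.
B needed H, now all done → B.
That leaves D as the only ready step → D.
C needed D, now all done → C.
Next only L has its prerequisites met → L.
That leaves J as the only ready step → J.
K needed J, now all done → K.
E needed K, now all done → E.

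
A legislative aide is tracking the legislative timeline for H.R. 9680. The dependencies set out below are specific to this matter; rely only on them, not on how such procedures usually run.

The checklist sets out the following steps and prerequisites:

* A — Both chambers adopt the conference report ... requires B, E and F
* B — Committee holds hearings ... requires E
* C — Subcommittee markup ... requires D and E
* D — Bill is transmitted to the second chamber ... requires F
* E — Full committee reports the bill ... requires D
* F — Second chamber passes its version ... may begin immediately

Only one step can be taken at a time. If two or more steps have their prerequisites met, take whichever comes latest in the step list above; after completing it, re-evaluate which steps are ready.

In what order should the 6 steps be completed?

F D E C B A

F is the only step with nothing outstanding, so it goes first.
Next only D has its prerequisites met → D.
Next only E has its prerequisites met → E.
C and B are both available; C is listed later → C.
That leaves B as the only ready step → B.
A needed F, E and B, now all done → A.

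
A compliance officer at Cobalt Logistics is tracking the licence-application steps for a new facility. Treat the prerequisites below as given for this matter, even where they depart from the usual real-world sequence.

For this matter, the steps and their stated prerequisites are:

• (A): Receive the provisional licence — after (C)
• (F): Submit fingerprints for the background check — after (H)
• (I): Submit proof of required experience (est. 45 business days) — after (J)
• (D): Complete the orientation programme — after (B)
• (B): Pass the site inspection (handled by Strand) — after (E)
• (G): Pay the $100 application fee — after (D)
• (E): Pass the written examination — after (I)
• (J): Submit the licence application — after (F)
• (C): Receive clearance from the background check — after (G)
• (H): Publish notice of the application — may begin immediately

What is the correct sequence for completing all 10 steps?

(H) is the only step with nothing outstanding, so it goes first.
(F) is the only step now ready → (F).
(J) needed (F), now all done → (J).
That leaves (I) as the only ready step → (I).
(E) is the only step now ready → (E).
(B) needed (E), now all done → (B).
That leaves (D) as the only ready step → (D).
Next only (G) has its prerequisites met → (G).
(C) is the only step now ready → (C).
(A) is the only step now ready → (A).

(H) → (F) → (J) → (I) → (E) → (B) → (D) → (G) → (C) → (A)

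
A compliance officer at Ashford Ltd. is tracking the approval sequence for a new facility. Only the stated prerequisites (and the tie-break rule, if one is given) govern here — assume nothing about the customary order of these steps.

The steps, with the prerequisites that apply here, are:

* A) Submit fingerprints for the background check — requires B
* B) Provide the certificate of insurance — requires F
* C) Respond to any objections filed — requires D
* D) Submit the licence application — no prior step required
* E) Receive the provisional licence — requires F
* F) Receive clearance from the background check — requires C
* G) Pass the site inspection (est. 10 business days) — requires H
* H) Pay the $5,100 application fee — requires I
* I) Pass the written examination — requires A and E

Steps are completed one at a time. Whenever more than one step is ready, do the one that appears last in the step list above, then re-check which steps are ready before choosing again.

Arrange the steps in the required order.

D → C → F → E → B → A → I → H → G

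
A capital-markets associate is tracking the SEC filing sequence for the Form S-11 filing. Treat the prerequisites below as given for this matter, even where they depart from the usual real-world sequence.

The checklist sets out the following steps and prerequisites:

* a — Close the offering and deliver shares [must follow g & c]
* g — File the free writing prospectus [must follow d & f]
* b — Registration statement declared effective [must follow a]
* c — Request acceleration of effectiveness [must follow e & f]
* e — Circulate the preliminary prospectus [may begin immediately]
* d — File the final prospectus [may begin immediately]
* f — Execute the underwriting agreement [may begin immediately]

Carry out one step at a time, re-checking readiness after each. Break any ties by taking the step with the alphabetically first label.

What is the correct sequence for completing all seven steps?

d, e and f have no prerequisites; d has the earlier label, so d is first.
Now e and f have their prerequisites met. e has the earlier label, so e next.
Next only f has its prerequisites met → f.
c and g are both available; c has the earlier label → c.
g is the only step now ready → g.
a needed c and g, now all done → a.
b needed a, now all done → b.

d, e, f, c, g, a, b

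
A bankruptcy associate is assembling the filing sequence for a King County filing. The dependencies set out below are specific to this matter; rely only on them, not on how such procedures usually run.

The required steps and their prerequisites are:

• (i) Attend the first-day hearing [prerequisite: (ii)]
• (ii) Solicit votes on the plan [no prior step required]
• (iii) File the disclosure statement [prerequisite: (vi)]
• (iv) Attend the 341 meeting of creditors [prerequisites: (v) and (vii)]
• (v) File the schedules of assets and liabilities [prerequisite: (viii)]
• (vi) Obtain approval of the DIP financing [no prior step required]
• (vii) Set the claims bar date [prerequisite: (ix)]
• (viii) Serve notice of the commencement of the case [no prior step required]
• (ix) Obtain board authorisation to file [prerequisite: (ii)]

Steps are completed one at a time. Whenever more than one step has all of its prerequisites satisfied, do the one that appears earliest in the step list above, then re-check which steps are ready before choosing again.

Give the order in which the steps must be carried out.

(ii), (vi) and (viii) have no prerequisites; (ii) is listed earlier, so (ii) is first.
(i) and (ix) now also ready, so the ready set is {(i), (vi), (viii), (ix)}; (i) is listed earlier → (i).
Ready: (vi), (viii) and (ix). (vi) is listed earlier → (vi).
(iii), (viii) and (ix) are all available; (iii) is listed earlier → (iii).
Ready: (viii) and (ix). (viii) is listed earlier → (viii).
Now (v) and (ix) have their prerequisites met. (v) is listed earlier, so (v) next.
(ix) is the only step now ready → (ix).
That leaves (vii) as the only ready step → (vii).
(iv) needed (v) and (vii), now all done → (iv).

(ii), (i), (vi), (iii), (viii), (v), (ix), (vii), (iv)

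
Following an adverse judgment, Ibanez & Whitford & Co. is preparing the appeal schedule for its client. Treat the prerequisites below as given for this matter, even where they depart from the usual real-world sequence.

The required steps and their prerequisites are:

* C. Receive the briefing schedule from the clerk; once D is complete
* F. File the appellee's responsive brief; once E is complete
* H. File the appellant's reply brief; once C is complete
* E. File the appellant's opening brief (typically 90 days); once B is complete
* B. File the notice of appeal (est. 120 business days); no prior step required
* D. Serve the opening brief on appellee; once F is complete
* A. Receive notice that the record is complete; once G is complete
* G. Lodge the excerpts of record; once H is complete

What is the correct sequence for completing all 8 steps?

B E F D C H G A

Only B has no prerequisites, so it is first.
Next only E has its prerequisites met → E.
F needed E, now all done → F.
D needed F, now all done → D.
C is the only step now ready → C.
Next only H has its prerequisites met → H.
G needed H, now all done → G.
A needed G, now all done → A.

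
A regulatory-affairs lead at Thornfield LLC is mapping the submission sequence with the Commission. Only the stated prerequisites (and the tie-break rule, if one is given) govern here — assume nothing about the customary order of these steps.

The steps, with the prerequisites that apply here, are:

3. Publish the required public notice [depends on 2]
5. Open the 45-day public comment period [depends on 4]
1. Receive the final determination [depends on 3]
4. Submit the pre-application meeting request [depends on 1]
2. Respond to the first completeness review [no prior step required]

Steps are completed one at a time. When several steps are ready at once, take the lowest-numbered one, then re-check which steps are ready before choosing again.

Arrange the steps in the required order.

2 is the only step with nothing outstanding, so it goes first.
3 is the only step now ready → 3.
That leaves 1 as the only ready step → 1.
4 needed 1, now all done → 4.
5 needed 4, now all done → 5.

2, 3, 1, 4, 5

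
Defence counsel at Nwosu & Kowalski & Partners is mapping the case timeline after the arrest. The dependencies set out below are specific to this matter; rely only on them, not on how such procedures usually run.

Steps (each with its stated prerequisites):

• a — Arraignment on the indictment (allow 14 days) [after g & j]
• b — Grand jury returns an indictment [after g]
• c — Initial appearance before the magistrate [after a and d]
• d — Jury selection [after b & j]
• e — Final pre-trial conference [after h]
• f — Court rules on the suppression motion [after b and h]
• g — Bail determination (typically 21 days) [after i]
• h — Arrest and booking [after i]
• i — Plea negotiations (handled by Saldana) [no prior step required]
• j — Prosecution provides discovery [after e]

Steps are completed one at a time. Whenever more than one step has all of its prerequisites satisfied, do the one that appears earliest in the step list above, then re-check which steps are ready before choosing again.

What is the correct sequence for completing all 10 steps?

i is the only step with nothing outstanding, so it goes first.
Now g and h have their prerequisites met. g is listed earlier, so g next.
Ready: b and h. b is listed earlier → b.
h needed i, now all done → h.
Ready: e and f. e is listed earlier → e.
j now also ready, so the ready set is {f, j}; f is listed earlier → f.
Next only j has its prerequisites met → j.
Now a and d have their prerequisites met. a is listed earlier, so a next.
That leaves d as the only ready step → d.
Next only c has its prerequisites met → c.

i g b h e f j a d c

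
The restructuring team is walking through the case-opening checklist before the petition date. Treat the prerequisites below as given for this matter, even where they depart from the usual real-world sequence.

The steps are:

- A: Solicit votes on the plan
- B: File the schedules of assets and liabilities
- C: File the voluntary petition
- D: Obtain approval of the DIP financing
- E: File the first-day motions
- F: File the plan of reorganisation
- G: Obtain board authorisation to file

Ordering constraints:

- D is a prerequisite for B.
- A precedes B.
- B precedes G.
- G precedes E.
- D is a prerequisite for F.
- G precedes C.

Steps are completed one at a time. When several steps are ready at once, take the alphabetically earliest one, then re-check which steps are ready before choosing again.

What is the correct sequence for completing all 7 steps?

A and D have no prerequisites; A has the earlier label, so A is first.
Next only D has its prerequisites met → D.
B and F are both available; B has the earlier label → B.
Ready: F and G. F has the earlier label → F.
G is the only step now ready → G.
Ready: C and E. C has the earlier label → C.
E needed G, now all done → E.

A → D → B → F → G → C → E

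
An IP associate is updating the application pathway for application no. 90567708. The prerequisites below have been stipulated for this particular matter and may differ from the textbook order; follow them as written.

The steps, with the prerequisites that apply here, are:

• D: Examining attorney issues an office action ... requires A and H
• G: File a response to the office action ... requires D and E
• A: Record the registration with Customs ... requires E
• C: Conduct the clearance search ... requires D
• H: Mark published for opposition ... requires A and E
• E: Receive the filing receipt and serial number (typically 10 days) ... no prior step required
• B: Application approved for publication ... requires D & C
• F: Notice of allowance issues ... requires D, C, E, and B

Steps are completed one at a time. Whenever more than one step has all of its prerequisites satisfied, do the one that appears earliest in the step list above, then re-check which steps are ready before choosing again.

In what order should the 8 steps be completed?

E → A → H → D → G → C → B → F

E is the only step with nothing outstanding, so it goes first.
A needed E, now all done → A.
H needed A and E, now all done → H.
D is the only step now ready → D.
Now G and C have their prerequisites met. G is listed earlier, so G next.
C is the only step now ready → C.
Next only B has its prerequisites met → B.
That leaves F as the only ready step → F.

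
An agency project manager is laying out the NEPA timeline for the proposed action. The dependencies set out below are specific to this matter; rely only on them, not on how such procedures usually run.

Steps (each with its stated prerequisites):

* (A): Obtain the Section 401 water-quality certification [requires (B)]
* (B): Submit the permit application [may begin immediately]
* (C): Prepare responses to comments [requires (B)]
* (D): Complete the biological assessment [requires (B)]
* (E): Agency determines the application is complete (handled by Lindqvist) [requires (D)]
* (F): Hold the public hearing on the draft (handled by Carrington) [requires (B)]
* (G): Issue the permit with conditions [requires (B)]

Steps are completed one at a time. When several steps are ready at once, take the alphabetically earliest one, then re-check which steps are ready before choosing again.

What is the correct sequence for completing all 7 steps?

Only (B) has no prerequisites, so it is first.
Now (A), (C), (D), (F) and (G) have their prerequisites met. (A) has the earlier label, so (A) next.
Now (C), (D), (F) and (G) have their prerequisites met. (C) has the earlier label, so (C) next.
Ready: (D), (F) and (G). (D) has the earlier label → (D).
(E) now also ready, so the ready set is {(E), (F), (G)}; (E) has the earlier label → (E).
Ready: (F) and (G). (F) has the earlier label → (F).
(G) needed (B), now all done → (G).

(B), (A), (C), (D), (E), (F), (G)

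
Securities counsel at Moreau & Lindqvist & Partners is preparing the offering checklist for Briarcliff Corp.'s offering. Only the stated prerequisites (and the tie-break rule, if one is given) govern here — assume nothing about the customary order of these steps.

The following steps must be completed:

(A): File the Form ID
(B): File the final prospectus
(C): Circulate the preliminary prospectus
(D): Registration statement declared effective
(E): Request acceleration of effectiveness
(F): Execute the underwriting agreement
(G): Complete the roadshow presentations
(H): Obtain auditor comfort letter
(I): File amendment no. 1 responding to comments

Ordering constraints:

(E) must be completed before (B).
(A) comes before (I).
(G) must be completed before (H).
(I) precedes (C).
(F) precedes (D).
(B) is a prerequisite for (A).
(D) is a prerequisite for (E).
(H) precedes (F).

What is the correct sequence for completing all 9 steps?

(G) → (H) → (F) → (D) → (E) → (B) → (A) → (I) → (C)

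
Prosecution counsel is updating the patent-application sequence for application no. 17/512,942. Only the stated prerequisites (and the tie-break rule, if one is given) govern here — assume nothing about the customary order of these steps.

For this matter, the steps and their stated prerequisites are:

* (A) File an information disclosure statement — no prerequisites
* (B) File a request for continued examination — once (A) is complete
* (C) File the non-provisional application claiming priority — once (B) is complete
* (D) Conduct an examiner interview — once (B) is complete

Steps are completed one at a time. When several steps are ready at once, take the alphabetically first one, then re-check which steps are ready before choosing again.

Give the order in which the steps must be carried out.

(A), (B), (C), (D)

Only (A) has no prerequisites, so it is first.
That leaves (B) as the only ready step → (B).
Now (C) and (D) have their prerequisites met. (C) has the earlier label, so (C) next.
Next only (D) has its prerequisites met → (D).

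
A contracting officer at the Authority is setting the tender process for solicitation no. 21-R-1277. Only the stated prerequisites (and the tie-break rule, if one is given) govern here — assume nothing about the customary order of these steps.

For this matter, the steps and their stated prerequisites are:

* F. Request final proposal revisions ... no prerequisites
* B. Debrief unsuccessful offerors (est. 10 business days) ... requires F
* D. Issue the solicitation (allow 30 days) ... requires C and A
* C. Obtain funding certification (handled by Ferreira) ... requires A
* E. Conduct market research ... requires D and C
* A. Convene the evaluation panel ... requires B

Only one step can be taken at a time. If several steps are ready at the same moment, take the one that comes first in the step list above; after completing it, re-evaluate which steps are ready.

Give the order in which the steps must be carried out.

F has no prerequisites → F first.
B is the only step now ready → B.
A needed B, now all done → A.
C needed A, now all done → C.
That leaves D as the only ready step → D.
Next only E has its prerequisites met → E.

F, B, A, C, D, E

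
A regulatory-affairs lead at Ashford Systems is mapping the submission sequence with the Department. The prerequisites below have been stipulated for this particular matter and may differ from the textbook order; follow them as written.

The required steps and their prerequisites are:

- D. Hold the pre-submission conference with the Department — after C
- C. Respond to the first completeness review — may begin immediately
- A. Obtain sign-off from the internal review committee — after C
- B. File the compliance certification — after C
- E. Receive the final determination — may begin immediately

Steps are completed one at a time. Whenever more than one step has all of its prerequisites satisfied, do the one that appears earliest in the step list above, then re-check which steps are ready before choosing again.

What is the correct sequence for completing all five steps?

C → D → A → B → E

Nothing is required for C and E. C is listed earlier → C first.
D, A and B now also ready, so the ready set is {D, A, B, E}; D is listed earlier → D.
Now A, B and E have their prerequisites met. A is listed earlier, so A next.
Ready: B and E. B is listed earlier → B.
Next only E has its prerequisites met → E.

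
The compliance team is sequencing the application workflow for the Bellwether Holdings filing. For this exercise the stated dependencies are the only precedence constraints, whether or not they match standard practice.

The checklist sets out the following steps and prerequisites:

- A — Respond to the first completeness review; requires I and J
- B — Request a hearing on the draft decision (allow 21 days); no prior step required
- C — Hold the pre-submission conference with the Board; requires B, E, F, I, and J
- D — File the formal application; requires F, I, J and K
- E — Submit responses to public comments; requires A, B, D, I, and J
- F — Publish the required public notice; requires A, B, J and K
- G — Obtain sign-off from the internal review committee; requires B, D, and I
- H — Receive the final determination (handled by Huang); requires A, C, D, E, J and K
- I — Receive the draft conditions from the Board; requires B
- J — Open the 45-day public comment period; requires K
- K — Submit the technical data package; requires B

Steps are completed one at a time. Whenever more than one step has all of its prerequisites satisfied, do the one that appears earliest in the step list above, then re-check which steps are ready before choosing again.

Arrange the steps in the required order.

B is the only step with nothing outstanding, so it goes first.
I and K are both available; I is listed earlier → I.
K needed B, now all done → K.
J needed K, now all done → J.
A needed I and J, now all done → A.
F needed A, B, J and K, now all done → F.
D needed F, I, J and K, now all done → D.
E and G are both available; E is listed earlier → E.
C now also ready, so the ready set is {C, G}; C is listed earlier → C.
G and H are both available; G is listed earlier → G.
H needed A, C, D, E, J and K, now all done → H.

B, I, K, J, A, F, D, E, C, G, H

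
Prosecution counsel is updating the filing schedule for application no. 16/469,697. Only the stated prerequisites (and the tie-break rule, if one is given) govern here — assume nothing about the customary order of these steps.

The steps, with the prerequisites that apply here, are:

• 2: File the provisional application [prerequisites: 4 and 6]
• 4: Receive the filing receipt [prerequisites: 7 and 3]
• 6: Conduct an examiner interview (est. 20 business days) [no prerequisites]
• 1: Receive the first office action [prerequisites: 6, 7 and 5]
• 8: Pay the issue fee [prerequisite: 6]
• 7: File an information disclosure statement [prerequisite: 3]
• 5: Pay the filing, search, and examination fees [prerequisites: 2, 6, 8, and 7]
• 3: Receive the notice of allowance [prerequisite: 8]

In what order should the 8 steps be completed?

6 has no prerequisites → 6 first.
8 is the only step now ready → 8.
Next only 3 has its prerequisites met → 3.
That leaves 7 as the only ready step → 7.
4 needed 7 and 3, now all done → 4.
2 needed 4 and 6, now all done → 2.
Next only 5 has its prerequisites met → 5.
Next only 1 has its prerequisites met → 1.

6, 8, 3, 7, 4, 2, 5, 1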